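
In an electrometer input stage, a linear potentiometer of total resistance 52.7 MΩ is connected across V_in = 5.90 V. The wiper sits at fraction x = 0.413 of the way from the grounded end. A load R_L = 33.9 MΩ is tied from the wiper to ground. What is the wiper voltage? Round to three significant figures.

V_out ≈ 1.77 V

The pot divides into 30.93 MΩ above the wiper and 21.77 MΩ below.
(x·R_p) ‖ R_L = 13.25 MΩ.
V_out = 5.90 × 13.25/(30.93 + 13.25) = 1.770 V.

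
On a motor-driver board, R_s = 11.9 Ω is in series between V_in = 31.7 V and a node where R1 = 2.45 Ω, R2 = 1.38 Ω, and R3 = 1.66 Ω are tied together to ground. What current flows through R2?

I ≈ 1.06 A

Parallel bank: R_p = 1/(1/2.45 + 1/1.38 + 1/1.66) = 0.5763 Ω.
V_A = 31.7 × 0.5763/12.48 = 1.464 V.
I(R2) = V_A / R2 = 1.464/1.38 = 1.061 A.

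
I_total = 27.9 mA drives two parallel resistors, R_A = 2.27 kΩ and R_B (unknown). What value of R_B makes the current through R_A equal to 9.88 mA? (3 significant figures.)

In a two-way split, I_A/I_total = R_B/(R_A + R_B).
9.88/27.9 = R_B/(R_A + R_B) → R_B = R_A · (0.3541)/(1 − 0.3541) = 2.27 × 0.5483 = 1.245 kΩ.

R_B ≈ 1.24 kΩ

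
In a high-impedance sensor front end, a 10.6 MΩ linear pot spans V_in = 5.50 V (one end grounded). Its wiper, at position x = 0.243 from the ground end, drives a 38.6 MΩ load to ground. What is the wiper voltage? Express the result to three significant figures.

V_out ≈ 1.27 V

Lower segment x·R_p = 2.576 MΩ; upper segment (1−x)·R_p = 8.024 MΩ.
(x·R_p) ‖ R_L = 2.415 MΩ.
Then V_out = V_in · 2.415/(8.024 + 2.415) = 1.272 V.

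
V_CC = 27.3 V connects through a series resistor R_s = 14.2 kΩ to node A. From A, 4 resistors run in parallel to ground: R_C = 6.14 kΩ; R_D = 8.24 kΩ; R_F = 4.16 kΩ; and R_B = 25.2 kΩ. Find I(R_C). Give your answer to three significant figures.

I ≈ 0.493 mA

Equivalent of the parallel group: R_p = 1.772 kΩ.
Node voltage V_A = V_CC · R_p/(R_s + R_p) = 27.3 × 0.1110 = 3.029 V.
Branch current I = V_A/R_C = 3.029/6.14 = 0.4933 mA.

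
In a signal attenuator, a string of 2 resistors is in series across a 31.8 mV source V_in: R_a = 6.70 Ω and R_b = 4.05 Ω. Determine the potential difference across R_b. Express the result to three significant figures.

ΣR = 6.70 + 4.05 = 10.75 Ω.
By the voltage-divider rule, V = 31.8 × 4.050/10.75 = 11.98 mV.

V ≈ 12.0 mV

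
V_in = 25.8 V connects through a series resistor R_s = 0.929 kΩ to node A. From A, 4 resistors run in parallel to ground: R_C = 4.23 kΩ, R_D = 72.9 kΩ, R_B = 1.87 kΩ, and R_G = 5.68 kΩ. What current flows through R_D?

I ≈ 0.187 mA

Combine the parallel branches: R_p = (1/4.23 + 1/72.9 + 1/1.87 + 1/5.68)⁻¹ = 1.041 kΩ.
V_A by voltage divider: V_A = 25.8 × 1.041/(0.929 + 1.041) = 13.63 V.
I(R_D) = V_A / R_D = 13.63/72.9 = 0.1870 mA.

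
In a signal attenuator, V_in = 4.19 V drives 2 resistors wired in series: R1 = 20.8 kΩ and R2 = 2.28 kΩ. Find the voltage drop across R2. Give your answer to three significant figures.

ΣR = 20.8 + 2.28 = 23.08 kΩ.
By the voltage-divider rule, V = 4.19 × 2.280/23.08 = 0.4139 V.

V ≈ 0.414 V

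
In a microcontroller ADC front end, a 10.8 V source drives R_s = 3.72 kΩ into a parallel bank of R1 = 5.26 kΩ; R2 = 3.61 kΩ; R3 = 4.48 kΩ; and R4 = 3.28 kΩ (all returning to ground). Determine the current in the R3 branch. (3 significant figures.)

Combine the parallel branches: R_p = (1/5.26 + 1/3.61 + 1/4.48 + 1/3.28)⁻¹ = 1.005 kΩ.
V_A = 10.8 × 1.005/4.725 = 2.297 V.
Branch current I = V_A/R3 = 2.297/4.48 = 0.5127 mA.

I ≈ 0.513 mA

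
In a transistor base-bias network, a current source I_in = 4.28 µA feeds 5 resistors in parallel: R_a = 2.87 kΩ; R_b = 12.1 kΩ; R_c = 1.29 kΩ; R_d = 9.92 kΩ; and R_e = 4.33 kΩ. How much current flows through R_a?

I ≈ 0.970 µA

Total conductance ΣG = 1/2.87 + 1/12.1 + 1/1.29 + 1/9.92 + 1/4.33 = 1.538 (units of 1/kΩ).
By the current-divider rule, I = I_in · G_k/ΣG = 4.28 × 0.2265 = 0.9696 µA.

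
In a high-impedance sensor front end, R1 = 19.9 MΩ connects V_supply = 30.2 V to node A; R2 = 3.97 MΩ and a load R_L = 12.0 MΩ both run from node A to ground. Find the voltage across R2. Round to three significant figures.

R2 ‖ R_L = (3.97 × 12.0)/(3.97 + 12.0) = 2.983 MΩ.
Then V_out = V_supply · R2'/(R1 + R2') = 30.2 × 2.983/22.88 = 3.937 V.

V_out ≈ 3.94 V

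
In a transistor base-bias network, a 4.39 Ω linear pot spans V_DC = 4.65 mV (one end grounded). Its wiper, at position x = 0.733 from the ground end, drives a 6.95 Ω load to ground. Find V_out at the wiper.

V_out ≈ 3.03 mV

Split the track: R_lower = x·R_p = 3.218 Ω, R_upper = (1−x)·R_p = 1.172 Ω.
(x·R_p) ‖ R_L = 2.199 Ω.
V_out = 4.65 × 2.199/(1.172 + 2.199) = 3.033 mV.
(Unloaded: V_out = x·V_DC = 3.41 mV.)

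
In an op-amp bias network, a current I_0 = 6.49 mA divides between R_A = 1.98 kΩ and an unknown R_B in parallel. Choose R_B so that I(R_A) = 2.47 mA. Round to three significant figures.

In a two-way split, I_A/I_0 = R_B/(R_A + R_B).
With f = 0.3806, R_B = R_A · f/(1−f) = 1.98 × 0.6144 = 1.217 kΩ.

R_B ≈ 1.22 kΩ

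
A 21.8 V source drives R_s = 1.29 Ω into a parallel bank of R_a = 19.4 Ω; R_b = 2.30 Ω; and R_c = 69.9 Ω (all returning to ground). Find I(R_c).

Parallel bank: R_p = 1/(1/19.4 + 1/2.30 + 1/69.9) = 1.997 Ω.
Node voltage V_A = V_DC · R_p/(R_s + R_p) = 21.8 × 0.6076 = 13.25 V.
I(R_c) = V_A / R_c = 13.25/69.9 = 0.1895 A.

I ≈ 0.189 A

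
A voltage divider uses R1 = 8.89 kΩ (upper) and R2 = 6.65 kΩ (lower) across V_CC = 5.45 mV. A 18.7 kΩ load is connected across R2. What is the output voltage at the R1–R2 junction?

The load sits in parallel with R2, giving an effective lower resistance R2' = R2·R_L/(R2+R_L) = 4.906 kΩ.
Voltage divider with the loaded lower leg: V_out = 5.45 × 4.906/(8.89 + 4.906) = 5.45 × 0.3556 = 1.938 mV.

V_out ≈ 1.94 mV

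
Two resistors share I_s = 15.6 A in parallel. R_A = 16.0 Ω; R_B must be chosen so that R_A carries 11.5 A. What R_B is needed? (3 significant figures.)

The fraction through R_A equals R_B/(R_A+R_B).
With f = 0.7372, R_B = R_A · f/(1−f) = 16.0 × 2.805 = 44.88 Ω.

R_B ≈ 44.9 Ω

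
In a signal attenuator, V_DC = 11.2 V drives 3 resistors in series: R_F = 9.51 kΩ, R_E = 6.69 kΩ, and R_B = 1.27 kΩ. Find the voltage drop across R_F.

V ≈ 6.10 V

Total series resistance ΣR = 9.51 + 6.69 + 1.27 = 17.47 kΩ.
V = V_DC · R/ΣR = 11.2 × 0.5444 = 6.097 V.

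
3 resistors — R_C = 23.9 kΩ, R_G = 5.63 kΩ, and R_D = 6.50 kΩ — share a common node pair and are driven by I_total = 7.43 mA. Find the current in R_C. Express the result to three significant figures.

I ≈ 0.833 mA

Conductances: ΣG = 1/23.9 + 1/5.63 + 1/6.50 = 0.3733 (1/kΩ).
R_C takes the fraction G_k/ΣG = 0.04184/0.3733 = 0.1121, so I = 7.43 × 0.1121 = 0.8328 mA.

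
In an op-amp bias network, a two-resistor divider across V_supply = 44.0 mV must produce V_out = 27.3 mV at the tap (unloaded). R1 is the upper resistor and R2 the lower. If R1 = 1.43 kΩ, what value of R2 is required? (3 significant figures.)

V_out/V_supply = R2/(R1+R2) = 0.6205.
Rearranging, R2 = R1·k/(1−k) = 1.43 × 1.635 = 2.338 kΩ.

R2 ≈ 2.34 kΩ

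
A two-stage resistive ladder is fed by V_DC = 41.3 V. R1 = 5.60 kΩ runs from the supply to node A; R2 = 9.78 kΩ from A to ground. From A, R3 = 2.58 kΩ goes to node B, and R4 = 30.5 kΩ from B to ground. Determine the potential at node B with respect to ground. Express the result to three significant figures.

Node A sees R2 in parallel with the series input of stage 2, R3 + R4 = 33.08 kΩ.
Effective lower resistance at A: R2 ‖ 33.08 = 7.548 kΩ.
V_A = 41.3 × 7.548/(5.60 + 7.548) = 23.71 V.
V_B = V_A × 0.9220 = 21.86 V.

V_B ≈ 21.9 V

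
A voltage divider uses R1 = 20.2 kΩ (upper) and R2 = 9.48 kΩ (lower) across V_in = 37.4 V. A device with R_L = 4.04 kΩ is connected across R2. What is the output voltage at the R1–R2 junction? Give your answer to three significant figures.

V_out ≈ 4.60 V

R2 ‖ R_L = (9.48 × 4.04)/(9.48 + 4.04) = 2.833 kΩ.
Then V_out = V_in · R2'/(R1 + R2') = 37.4 × 2.833/23.03 = 4.600 V.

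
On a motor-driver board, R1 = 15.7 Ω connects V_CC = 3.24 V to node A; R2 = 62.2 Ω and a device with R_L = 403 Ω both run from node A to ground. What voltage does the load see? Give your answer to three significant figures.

V_out ≈ 2.51 V

The load sits in parallel with R2, giving an effective lower resistance R2' = R2·R_L/(R2+R_L) = 53.88 Ω.
Voltage divider with the loaded lower leg: V_out = 3.24 × 53.88/(15.7 + 53.88) = 3.24 × 0.7744 = 2.509 V.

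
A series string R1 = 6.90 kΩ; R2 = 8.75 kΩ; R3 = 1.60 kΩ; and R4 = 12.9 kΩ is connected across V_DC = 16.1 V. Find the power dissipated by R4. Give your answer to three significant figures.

P ≈ 3.68 mW

ΣR = 30.15 kΩ → I = 16.1/30.15 = 0.5340 mA.
P(R4) = I²·R4 = (0.5340)² × 12.9 = 3.678 mW.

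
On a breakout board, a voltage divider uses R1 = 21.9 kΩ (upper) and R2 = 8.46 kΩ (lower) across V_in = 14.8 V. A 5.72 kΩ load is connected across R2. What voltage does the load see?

V_out ≈ 2.00 V

The load sits in parallel with R2, giving an effective lower resistance R2' = R2·R_L/(R2+R_L) = 3.413 kΩ.
Now apply the divider: V_out = 14.8 × 0.1348 = 1.995 V.
(Unloaded it would be 4.12 V; the load pulls it down.)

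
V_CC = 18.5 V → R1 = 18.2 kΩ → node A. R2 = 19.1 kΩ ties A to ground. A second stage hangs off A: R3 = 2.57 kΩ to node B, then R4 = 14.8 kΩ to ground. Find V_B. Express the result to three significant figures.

V_B ≈ 5.25 V

Looking into the second stage from A: R3 + R4 = 17.37 kΩ appears in parallel with R2.
R2 ‖ (R3+R4) = 9.097 kΩ.
First divider: V_A = V_CC · 9.097/(18.2 + 9.097) = 6.165 V.
Stage 2 is unloaded, so V_B = V_A · R4/(R3+R4) = 6.165 × 14.8/17.37 = 5.253 V.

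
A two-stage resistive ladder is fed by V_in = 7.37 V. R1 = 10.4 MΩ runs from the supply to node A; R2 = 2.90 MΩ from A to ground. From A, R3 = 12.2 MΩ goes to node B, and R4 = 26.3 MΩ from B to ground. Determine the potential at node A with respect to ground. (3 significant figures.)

Looking into the second stage from A: R3 + R4 = 38.50 MΩ appears in parallel with R2.
R2 ‖ (R3+R4) = 2.697 MΩ.
First divider: V_A = V_in · 2.697/(10.4 + 2.697) = 1.518 V.

V_A ≈ 1.52 V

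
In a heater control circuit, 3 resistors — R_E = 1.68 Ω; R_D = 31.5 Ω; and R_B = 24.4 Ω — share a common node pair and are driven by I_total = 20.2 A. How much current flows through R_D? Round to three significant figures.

I ≈ 0.960 A

ΣG = 1/1.68 + 1/31.5 + 1/24.4 = 0.6680.
R_D takes the fraction G_k/ΣG = 0.03175/0.6680 = 0.04753, so I = 20.2 × 0.04753 = 0.9600 A.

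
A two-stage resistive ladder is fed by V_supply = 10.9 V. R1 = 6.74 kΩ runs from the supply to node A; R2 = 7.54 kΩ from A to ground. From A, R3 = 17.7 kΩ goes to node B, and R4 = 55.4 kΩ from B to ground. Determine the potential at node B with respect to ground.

V_B ≈ 4.16 V

Looking into the second stage from A: R3 + R4 = 73.10 kΩ appears in parallel with R2.
R2 ‖ (R3+R4) = 6.835 kΩ.
First divider: V_A = V_supply · 6.835/(6.74 + 6.835) = 5.488 V.
Stage 2 is unloaded, so V_B = V_A · R4/(R3+R4) = 5.488 × 55.4/73.10 = 4.159 V.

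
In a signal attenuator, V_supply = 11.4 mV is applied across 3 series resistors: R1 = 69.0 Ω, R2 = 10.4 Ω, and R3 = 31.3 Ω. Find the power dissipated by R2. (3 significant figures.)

P ≈ 0.110 µW

Series current I = V_supply/ΣR = 11.4/110.7 = 0.1030 mA.
V(R2) = I·R = 1.071 mV; P = V·I = 1.071 × 0.1030 = 0.1103 µW.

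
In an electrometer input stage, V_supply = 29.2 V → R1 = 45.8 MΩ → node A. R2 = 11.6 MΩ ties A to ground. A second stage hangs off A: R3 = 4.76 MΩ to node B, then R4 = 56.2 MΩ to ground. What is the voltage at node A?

The second stage (R3 + R4 = 60.96 MΩ) loads node A in parallel with R2.
Effective lower resistance at A: R2 ‖ 60.96 = 9.746 MΩ.
First divider: V_A = V_supply · 9.746/(45.8 + 9.746) = 5.123 V.

V_A ≈ 5.12 V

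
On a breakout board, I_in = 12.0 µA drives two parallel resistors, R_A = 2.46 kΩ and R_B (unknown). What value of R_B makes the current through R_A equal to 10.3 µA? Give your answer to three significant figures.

Two-branch current divider: I_A = I_in · R_B/(R_A + R_B).
10.3/12.0 = R_B/(R_A + R_B) → R_B = R_A · (0.8583)/(1 − 0.8583) = 2.46 × 6.059 = 14.90 kΩ.

R_B ≈ 14.9 kΩ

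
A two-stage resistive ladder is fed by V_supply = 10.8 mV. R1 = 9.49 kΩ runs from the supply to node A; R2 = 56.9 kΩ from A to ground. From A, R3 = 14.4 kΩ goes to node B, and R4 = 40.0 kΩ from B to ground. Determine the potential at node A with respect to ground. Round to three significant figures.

V_A ≈ 8.05 mV

Looking into the second stage from A: R3 + R4 = 54.40 kΩ appears in parallel with R2.
Effective lower resistance at A: R2 ‖ 54.40 = 27.81 kΩ.
First divider: V_A = V_supply · 27.81/(9.49 + 27.81) = 8.052 mV.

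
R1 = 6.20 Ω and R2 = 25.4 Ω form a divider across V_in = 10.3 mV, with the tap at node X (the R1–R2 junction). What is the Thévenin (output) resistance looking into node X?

With V_in suppressed (replaced by a short), R_th = R1 ‖ R2 = (6.200 × 25.4)/(6.200 + 25.4) = 4.984 Ω.

R_th ≈ 4.98 Ω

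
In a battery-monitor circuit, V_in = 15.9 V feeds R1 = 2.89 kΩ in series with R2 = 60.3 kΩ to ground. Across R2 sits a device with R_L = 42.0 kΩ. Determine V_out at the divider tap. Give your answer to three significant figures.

First combine the lower leg with the load: R2 ‖ R_L = 24.76 kΩ.
Voltage divider with the loaded lower leg: V_out = 15.9 × 24.76/(2.89 + 24.76) = 15.9 × 0.8955 = 14.24 V.

V_out ≈ 14.2 V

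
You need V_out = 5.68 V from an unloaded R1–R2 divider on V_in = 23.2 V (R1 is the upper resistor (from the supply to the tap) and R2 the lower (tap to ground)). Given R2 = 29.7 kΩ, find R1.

R1 ≈ 91.6 kΩ

Required fraction k = V_out/V_in = 0.2448.
R1 = R2·(1/k − 1) = 29.7 × 3.085 = 91.61 kΩ.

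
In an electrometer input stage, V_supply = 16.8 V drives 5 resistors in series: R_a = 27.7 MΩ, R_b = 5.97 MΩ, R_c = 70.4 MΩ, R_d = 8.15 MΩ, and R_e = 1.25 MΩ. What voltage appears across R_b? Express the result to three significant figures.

V ≈ 0.884 V

ΣR = 27.7 + 5.97 + 70.4 + 8.15 + 1.25 = 113.5 MΩ.
Voltage divider: V = V_supply · (5.970 / 113.5) = 16.8 × 0.05261 = 0.8839 V.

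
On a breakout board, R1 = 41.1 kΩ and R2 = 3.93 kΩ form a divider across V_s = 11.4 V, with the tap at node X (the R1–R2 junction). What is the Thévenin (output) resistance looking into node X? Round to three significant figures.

R_th ≈ 3.59 kΩ

With V_s suppressed (replaced by a short), R_th = R1 ‖ R2 = (41.10 × 3.93)/(41.10 + 3.93) = 3.587 kΩ.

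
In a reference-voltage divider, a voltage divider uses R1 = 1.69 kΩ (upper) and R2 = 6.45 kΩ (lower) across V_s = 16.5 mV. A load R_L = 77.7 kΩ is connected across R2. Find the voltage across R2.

R2 ‖ R_L = (6.45 × 77.7)/(6.45 + 77.7) = 5.956 kΩ.
Now apply the divider: V_out = 16.5 × 0.7790 = 12.85 mV.

V_out ≈ 12.9 mV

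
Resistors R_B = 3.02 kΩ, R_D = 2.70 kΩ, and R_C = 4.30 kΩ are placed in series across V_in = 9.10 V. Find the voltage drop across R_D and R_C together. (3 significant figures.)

V ≈ 6.36 V

Total series resistance ΣR = 3.02 + 2.70 + 4.30 = 10.02 kΩ.
R_{R_D..R_C} = 2.70 + 4.30 = 7.000 kΩ.
Voltage divider: V = V_in · (7.000 / 10.02) = 9.10 × 0.6986 = 6.357 V.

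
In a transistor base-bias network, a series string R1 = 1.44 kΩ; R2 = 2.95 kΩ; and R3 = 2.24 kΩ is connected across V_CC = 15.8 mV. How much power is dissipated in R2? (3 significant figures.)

P ≈ 16.8 nW

Series current I = V_CC/ΣR = 15.8/6.630 = 2.383 µA.
P = I²R = 5.679 × 2.95 = 16.75 nW.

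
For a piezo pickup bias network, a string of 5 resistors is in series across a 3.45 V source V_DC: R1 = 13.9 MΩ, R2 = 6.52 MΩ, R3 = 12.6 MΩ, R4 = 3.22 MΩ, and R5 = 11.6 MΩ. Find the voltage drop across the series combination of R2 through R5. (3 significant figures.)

Series total: ΣR = 13.9 + 6.52 + 12.6 + 3.22 + 11.6 = 47.84 MΩ.
R_{R2..R5} = 6.52 + 12.6 + 3.22 + 11.6 = 33.94 MΩ.
V = V_DC · R/ΣR = 3.45 × 0.7094 = 2.448 V.

V ≈ 2.45 V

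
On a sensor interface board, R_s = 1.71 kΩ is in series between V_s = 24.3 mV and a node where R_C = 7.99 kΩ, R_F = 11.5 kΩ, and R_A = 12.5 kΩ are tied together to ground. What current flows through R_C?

Equivalent of the parallel group: R_p = 3.423 kΩ.
V_A = 24.3 × 3.423/5.133 = 16.21 mV.
I(R_C) = V_A / R_C = 16.21/7.99 = 2.028 µA.

I ≈ 2.03 µA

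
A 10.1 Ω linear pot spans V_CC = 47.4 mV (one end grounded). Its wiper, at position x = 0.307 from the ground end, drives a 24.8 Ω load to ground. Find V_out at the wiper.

V_out ≈ 13.4 mV

Split the track: R_lower = x·R_p = 3.101 Ω, R_upper = (1−x)·R_p = 6.999 Ω.
Lower segment in parallel with the load: 3.101 ‖ 24.8 = 2.756 Ω.
Loaded-divider output: V_out = 47.4 × 0.2825 = 13.39 mV.
(Unloaded: V_out = x·V_CC = 14.6 mV.)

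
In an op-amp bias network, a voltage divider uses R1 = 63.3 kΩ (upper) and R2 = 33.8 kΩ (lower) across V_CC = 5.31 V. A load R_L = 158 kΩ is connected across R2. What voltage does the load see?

V_out ≈ 1.62 V

R2 ‖ R_L = (33.8 × 158)/(33.8 + 158) = 27.84 kΩ.
Voltage divider with the loaded lower leg: V_out = 5.31 × 27.84/(63.3 + 27.84) = 5.31 × 0.3055 = 1.622 V.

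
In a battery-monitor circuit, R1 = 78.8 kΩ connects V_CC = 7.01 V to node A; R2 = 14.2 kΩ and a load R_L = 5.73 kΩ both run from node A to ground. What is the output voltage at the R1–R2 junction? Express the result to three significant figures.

V_out ≈ 0.345 V

R2 ‖ R_L = (14.2 × 5.73)/(14.2 + 5.73) = 4.083 kΩ.
Now apply the divider: V_out = 7.01 × 0.04926 = 0.3453 V.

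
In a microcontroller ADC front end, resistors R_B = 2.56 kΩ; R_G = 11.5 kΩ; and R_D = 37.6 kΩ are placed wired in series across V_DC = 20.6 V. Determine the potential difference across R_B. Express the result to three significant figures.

Series total: ΣR = 2.56 + 11.5 + 37.6 = 51.66 kΩ.
Voltage divider: V = V_DC · (2.560 / 51.66) = 20.6 × 0.04955 = 1.021 V.

V ≈ 1.02 V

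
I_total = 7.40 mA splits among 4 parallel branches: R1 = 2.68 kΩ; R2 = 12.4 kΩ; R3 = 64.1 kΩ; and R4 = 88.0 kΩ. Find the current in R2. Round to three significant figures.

Total conductance ΣG = 1/2.68 + 1/12.4 + 1/64.1 + 1/88.0 = 0.4807 (units of 1/kΩ).
By the current-divider rule, I = I_total · G_k/ΣG = 7.40 × 0.1678 = 1.241 mA.

I ≈ 1.24 mA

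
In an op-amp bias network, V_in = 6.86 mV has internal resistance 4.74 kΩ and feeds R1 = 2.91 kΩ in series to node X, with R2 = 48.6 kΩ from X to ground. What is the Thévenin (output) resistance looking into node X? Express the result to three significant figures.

R_th ≈ 6.61 kΩ

R1' = 4.74 + 2.91 = 7.650 kΩ (source resistance + R1).
With V_in suppressed (replaced by a short), R_th = R1' ‖ R2 = (7.650 × 48.6)/(7.650 + 48.6) = 6.610 kΩ.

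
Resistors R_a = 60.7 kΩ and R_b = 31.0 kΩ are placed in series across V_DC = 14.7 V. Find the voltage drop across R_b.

V ≈ 4.97 V

Total series resistance ΣR = 60.7 + 31.0 = 91.70 kΩ.
V = V_DC · R/ΣR = 14.7 × 0.3381 = 4.969 V.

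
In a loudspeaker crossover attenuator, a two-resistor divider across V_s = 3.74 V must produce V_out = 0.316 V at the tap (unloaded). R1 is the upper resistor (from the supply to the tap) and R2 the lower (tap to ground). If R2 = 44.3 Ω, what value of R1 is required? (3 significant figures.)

R1 ≈ 480 Ω

The divider ratio is R2/(R1+R2) = 0.316/3.74 = 0.08449.
So R1 = R2 · (V_s/V_out − 1) = 44.3 × (3.74/0.316 − 1) = 44.3 × 10.84 = 480.0 Ω.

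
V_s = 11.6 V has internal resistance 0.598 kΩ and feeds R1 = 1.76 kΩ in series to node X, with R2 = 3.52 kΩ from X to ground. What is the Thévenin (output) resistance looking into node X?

R_th ≈ 1.41 kΩ

R1' = 0.598 + 1.76 = 2.358 kΩ (source resistance + R1).
Zeroing V_s shorts the top of R1' to ground, so R_th = R1' ‖ R2 = 1.412 kΩ.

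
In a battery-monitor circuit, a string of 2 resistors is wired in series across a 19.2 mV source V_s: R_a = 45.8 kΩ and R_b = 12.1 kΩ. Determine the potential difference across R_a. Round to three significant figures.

V ≈ 15.2 mV

Total series resistance ΣR = 45.8 + 12.1 = 57.90 kΩ.
Voltage divider: V = V_s · (45.80 / 57.90) = 19.2 × 0.7910 = 15.19 mV.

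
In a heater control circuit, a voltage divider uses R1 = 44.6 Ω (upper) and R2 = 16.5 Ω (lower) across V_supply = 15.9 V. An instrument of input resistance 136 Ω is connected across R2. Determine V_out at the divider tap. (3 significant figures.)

V_out ≈ 3.94 V

First combine the lower leg with the load: R2 ‖ R_L = 14.71 Ω.
Then V_out = V_supply · R2'/(R1 + R2') = 15.9 × 14.71/59.31 = 3.944 V.
(Unloaded it would be 4.29 V; the load pulls it down.)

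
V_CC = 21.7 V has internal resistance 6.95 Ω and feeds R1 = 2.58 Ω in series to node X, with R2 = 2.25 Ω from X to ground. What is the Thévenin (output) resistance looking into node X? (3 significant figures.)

R1' = 6.95 + 2.58 = 9.530 Ω (source resistance + R1).
Zeroing V_CC shorts the top of R1' to ground, so R_th = R1' ‖ R2 = 1.820 Ω.

R_th ≈ 1.82 Ω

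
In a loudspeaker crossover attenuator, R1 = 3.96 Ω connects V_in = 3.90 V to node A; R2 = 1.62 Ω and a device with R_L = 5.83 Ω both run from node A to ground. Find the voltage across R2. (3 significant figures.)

V_out ≈ 0.946 V

The load sits in parallel with R2, giving an effective lower resistance R2' = R2·R_L/(R2+R_L) = 1.268 Ω.
Now apply the divider: V_out = 3.90 × 0.2425 = 0.9458 V.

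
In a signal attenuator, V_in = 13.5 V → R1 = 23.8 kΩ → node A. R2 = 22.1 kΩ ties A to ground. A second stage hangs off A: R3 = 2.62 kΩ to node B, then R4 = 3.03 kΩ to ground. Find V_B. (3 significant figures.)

Node A sees R2 in parallel with the series input of stage 2, R3 + R4 = 5.650 kΩ.
R2 ‖ (R3+R4) = 4.500 kΩ.
First divider: V_A = V_in · 4.500/(23.8 + 4.500) = 2.146 V.
Stage 2 is unloaded, so V_B = V_A · R4/(R3+R4) = 2.146 × 3.03/5.650 = 1.151 V.

V_B ≈ 1.15 V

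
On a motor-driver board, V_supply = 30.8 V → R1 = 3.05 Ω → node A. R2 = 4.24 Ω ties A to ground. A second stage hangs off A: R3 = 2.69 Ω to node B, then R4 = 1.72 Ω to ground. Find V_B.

The second stage (R3 + R4 = 4.410 Ω) loads node A in parallel with R2.
Effective lower resistance at A: R2 ‖ 4.410 = 2.162 Ω.
V_A = 30.8 × 2.162/(3.05 + 2.162) = 12.78 V.
V_B = V_A × 0.3900 = 4.983 V.

V_B ≈ 4.98 V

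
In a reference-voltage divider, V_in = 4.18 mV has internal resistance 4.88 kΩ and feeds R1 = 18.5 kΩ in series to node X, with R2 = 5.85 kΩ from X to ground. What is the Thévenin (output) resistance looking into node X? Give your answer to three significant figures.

R_th ≈ 4.68 kΩ

R1' = 4.88 + 18.5 = 23.38 kΩ (source resistance + R1).
With V_in suppressed (replaced by a short), R_th = R1' ‖ R2 = (23.38 × 5.85)/(23.38 + 5.85) = 4.679 kΩ.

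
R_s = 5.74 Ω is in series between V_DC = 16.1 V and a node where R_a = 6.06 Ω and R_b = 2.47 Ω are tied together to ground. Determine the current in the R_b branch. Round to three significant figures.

Combine the parallel branches: R_p = (1/6.06 + 1/2.47)⁻¹ = 1.755 Ω.
Node voltage V_A = V_DC · R_p/(R_s + R_p) = 16.1 × 0.2341 = 3.770 V.
I(R_b) = V_A / R_b = 3.770/2.47 = 1.526 A.

I ≈ 1.53 A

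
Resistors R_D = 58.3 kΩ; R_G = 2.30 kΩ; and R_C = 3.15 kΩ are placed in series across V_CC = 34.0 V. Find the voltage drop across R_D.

V ≈ 31.1 V

Series total: ΣR = 58.3 + 2.30 + 3.15 = 63.75 kΩ.
By the voltage-divider rule, V = 34.0 × 58.30/63.75 = 31.09 V.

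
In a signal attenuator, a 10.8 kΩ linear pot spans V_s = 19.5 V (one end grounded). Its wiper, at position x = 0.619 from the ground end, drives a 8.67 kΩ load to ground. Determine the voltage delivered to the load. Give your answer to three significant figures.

Split the track: R_lower = x·R_p = 6.685 kΩ, R_upper = (1−x)·R_p = 4.115 kΩ.
(x·R_p) ‖ R_L = 3.775 kΩ.
V_out = 19.5 × 3.775/(4.115 + 3.775) = 9.330 V.

V_out ≈ 9.33 V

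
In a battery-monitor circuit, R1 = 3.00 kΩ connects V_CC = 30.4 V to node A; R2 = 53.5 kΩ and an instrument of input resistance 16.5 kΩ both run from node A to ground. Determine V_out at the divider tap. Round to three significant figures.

V_out ≈ 24.6 V

The load sits in parallel with R2, giving an effective lower resistance R2' = R2·R_L/(R2+R_L) = 12.61 kΩ.
Then V_out = V_CC · R2'/(R1 + R2') = 30.4 × 12.61/15.61 = 24.56 V.
(Unloaded it would be 28.8 V; the load pulls it down.)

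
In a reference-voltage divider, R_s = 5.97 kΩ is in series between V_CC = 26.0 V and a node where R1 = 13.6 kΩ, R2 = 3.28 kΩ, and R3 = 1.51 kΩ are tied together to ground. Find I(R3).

Combine the parallel branches: R_p = (1/13.6 + 1/3.28 + 1/1.51)⁻¹ = 0.9609 kΩ.
V_A = 26.0 × 0.9609/6.931 = 3.605 V.
I(R3) = V_A / R3 = 3.605/1.51 = 2.387 mA.

I ≈ 2.39 mA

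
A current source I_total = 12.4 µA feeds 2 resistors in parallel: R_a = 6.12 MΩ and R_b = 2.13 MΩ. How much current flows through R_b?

Two-branch current divider: I_k = I_total · R_other/(R_1 + R_2).
So I = 12.4 × 6.12/8.250 = 9.199 µA.

I ≈ 9.20 µA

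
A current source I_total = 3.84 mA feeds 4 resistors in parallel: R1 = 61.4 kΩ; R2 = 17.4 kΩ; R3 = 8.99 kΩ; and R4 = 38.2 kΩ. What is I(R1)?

ΣG = 1/61.4 + 1/17.4 + 1/8.99 + 1/38.2 = 0.2112.
Current divider: I(R1) = I_total · G_k/ΣG = 3.84 × (0.01629/0.2112) = 3.84 × 0.07713 = 0.2962 mA.

I ≈ 0.296 mA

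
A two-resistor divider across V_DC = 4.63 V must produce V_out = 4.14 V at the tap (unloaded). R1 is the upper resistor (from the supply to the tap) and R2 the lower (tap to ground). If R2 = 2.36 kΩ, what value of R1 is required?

The divider ratio is R2/(R1+R2) = 4.14/4.63 = 0.8942.
R1 = R2·(1/k − 1) = 2.36 × 0.1184 = 0.2793 kΩ.

R1 ≈ 0.279 kΩ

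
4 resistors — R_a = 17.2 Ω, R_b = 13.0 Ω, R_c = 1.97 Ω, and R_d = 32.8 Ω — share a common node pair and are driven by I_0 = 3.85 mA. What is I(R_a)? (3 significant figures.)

Total conductance ΣG = 1/17.2 + 1/13.0 + 1/1.97 + 1/32.8 = 0.6732 (units of 1/Ω).
By the current-divider rule, I = I_0 · G_k/ΣG = 3.85 × 0.08637 = 0.3325 mA.

I ≈ 0.333 mA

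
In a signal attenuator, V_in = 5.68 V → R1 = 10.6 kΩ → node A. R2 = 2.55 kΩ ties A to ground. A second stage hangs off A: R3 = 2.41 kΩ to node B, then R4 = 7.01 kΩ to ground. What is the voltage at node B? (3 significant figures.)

The second stage (R3 + R4 = 9.420 kΩ) loads node A in parallel with R2.
R2 ‖ (R3+R4) = 2.007 kΩ.
First divider: V_A = V_in · 2.007/(10.6 + 2.007) = 0.9042 V.
Then the unloaded second divider: V_B = V_A × R4/(R3+R4) = 0.9042 × 0.7442 = 0.6728 V.

V_B ≈ 0.673 V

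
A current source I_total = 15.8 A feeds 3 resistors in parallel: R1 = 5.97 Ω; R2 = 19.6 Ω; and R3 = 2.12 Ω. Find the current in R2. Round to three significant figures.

I ≈ 1.17 A

Total conductance ΣG = 1/5.97 + 1/19.6 + 1/2.12 = 0.6902 (units of 1/Ω).
Current divider: I(R2) = I_total · G_k/ΣG = 15.8 × (0.05102/0.6902) = 15.8 × 0.07392 = 1.168 A.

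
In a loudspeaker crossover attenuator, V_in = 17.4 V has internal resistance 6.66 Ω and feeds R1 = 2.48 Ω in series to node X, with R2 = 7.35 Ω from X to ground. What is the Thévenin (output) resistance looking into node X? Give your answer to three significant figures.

R1' = 6.66 + 2.48 = 9.140 Ω (source resistance + R1).
Looking into X with the source shorted: R_th = R1'·R2/(R1'+R2) = 9.140 × 7.35/16.49 = 4.074 Ω.

R_th ≈ 4.07 Ω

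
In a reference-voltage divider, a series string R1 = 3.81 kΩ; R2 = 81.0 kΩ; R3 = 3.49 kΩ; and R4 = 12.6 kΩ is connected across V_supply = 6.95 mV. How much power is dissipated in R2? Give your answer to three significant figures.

Series current I = V_supply/ΣR = 6.95/100.9 = 0.06888 µA.
P = I²R = 0.004744 × 81.0 = 0.3843 nW.

P ≈ 0.384 nW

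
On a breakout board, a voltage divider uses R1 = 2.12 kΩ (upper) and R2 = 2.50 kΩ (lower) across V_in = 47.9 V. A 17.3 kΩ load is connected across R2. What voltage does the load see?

V_out ≈ 24.3 V

R2 ‖ R_L = (2.50 × 17.3)/(2.50 + 17.3) = 2.184 kΩ.
Now apply the divider: V_out = 47.9 × 0.5075 = 24.31 V.
(Unloaded it would be 25.9 V; the load pulls it down.)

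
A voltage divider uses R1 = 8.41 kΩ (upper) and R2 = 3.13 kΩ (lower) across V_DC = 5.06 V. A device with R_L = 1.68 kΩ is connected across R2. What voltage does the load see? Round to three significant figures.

V_out ≈ 0.582 V

First combine the lower leg with the load: R2 ‖ R_L = 1.093 kΩ.
Then V_out = V_DC · R2'/(R1 + R2') = 5.06 × 1.093/9.503 = 0.5821 V.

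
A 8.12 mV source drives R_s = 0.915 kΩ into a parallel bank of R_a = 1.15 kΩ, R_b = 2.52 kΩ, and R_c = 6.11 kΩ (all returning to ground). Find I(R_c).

I ≈ 0.576 µA

Parallel bank: R_p = 1/(1/1.15 + 1/2.52 + 1/6.11) = 0.6993 kΩ.
V_A = 8.12 × 0.6993/1.614 = 3.517 mV.
Branch current I = V_A/R_c = 3.517/6.11 = 0.5757 µA.
(Check via current divider: I_total = 5.030 µA; share G_k/ΣG = 0.1144 → same result.)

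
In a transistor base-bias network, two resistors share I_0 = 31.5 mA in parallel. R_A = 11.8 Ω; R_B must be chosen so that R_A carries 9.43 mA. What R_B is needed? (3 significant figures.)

R_B ≈ 5.04 Ω

In a two-way split, I_A/I_0 = R_B/(R_A + R_B).
With f = 0.2994, R_B = R_A · f/(1−f) = 11.8 × 0.4273 = 5.042 Ω.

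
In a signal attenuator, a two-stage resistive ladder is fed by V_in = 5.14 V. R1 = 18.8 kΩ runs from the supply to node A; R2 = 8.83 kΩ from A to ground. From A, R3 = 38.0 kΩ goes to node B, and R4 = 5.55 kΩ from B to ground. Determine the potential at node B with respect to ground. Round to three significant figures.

V_B ≈ 0.184 V

Looking into the second stage from A: R3 + R4 = 43.55 kΩ appears in parallel with R2.
Effective lower resistance at A: R2 ‖ 43.55 = 7.341 kΩ.
First divider: V_A = V_in · 7.341/(18.8 + 7.341) = 1.443 V.
Stage 2 is unloaded, so V_B = V_A · R4/(R3+R4) = 1.443 × 5.55/43.55 = 0.1840 V.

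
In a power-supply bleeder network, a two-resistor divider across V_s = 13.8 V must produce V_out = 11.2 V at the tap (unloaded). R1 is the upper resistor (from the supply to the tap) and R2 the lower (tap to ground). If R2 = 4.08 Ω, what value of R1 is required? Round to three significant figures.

R1 ≈ 0.947 Ω

V_out/V_s = R2/(R1+R2) = 0.8116.
So R1 = R2 · (V_s/V_out − 1) = 4.08 × (13.8/11.2 − 1) = 4.08 × 0.2321 = 0.9471 Ω.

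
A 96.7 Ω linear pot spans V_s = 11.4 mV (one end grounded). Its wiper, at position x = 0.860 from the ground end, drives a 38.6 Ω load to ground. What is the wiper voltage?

The pot divides into 13.54 Ω above the wiper and 83.16 Ω below.
R_L loads the lower segment: effective lower R = 26.36 Ω.
Then V_out = V_s · 26.36/(13.54 + 26.36) = 7.532 mV.

V_out ≈ 7.53 mV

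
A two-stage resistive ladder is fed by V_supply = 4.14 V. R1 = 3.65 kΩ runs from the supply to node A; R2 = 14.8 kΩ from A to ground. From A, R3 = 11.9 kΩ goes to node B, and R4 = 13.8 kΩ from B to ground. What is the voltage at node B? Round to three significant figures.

V_B ≈ 1.60 V

Looking into the second stage from A: R3 + R4 = 25.70 kΩ appears in parallel with R2.
Effective lower resistance at A: R2 ‖ 25.70 = 9.392 kΩ.
So V_A = 4.14 × 0.7201 = 2.981 V.
Stage 2 is unloaded, so V_B = V_A · R4/(R3+R4) = 2.981 × 13.8/25.70 = 1.601 V.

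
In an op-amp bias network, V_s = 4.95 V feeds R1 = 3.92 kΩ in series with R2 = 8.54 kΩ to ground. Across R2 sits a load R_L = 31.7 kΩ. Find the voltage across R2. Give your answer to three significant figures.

The load sits in parallel with R2, giving an effective lower resistance R2' = R2·R_L/(R2+R_L) = 6.728 kΩ.
Now apply the divider: V_out = 4.95 × 0.6318 = 3.128 V.

V_out ≈ 3.13 V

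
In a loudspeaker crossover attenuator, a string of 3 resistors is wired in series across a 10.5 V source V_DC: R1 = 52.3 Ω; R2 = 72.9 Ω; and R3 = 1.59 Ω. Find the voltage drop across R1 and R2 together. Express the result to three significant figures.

ΣR = 52.3 + 72.9 + 1.59 = 126.8 Ω.
R_{R1..R2} = 52.3 + 72.9 = 125.2 Ω.
V = V_DC · R/ΣR = 10.5 × 0.9875 = 10.37 V.

V ≈ 10.4 V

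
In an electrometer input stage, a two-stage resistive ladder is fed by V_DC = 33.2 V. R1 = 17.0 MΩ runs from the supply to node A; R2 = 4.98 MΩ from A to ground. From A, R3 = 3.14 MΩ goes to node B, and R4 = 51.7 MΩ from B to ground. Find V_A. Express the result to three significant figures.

Node A sees R2 in parallel with the series input of stage 2, R3 + R4 = 54.84 MΩ.
R2 ‖ (R3+R4) = 4.565 MΩ.
First divider: V_A = V_DC · 4.565/(17.0 + 4.565) = 7.028 V.

V_A ≈ 7.03 V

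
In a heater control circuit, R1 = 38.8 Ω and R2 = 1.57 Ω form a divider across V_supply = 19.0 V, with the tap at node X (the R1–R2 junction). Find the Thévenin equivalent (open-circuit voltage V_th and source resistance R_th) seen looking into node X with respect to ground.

Open-circuit (no load on X): V_th = V_supply · R2/(R1 + R2) = 19.0 × 1.57/(38.80 + 1.57) = 0.7389 V.
Looking into X with the source shorted: R_th = R1·R2/(R1+R2) = 38.80 × 1.57/40.37 = 1.509 Ω.

V_th ≈ 0.739 V, R_th ≈ 1.51 Ω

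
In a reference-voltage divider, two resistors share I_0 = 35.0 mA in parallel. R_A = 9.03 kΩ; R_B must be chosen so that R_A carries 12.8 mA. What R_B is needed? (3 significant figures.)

In a two-way split, I_A/I_0 = R_B/(R_A + R_B).
12.8/35.0 = R_B/(R_A + R_B) → R_B = R_A · (0.3657)/(1 − 0.3657) = 9.03 × 0.5766 = 5.206 kΩ.

R_B ≈ 5.21 kΩ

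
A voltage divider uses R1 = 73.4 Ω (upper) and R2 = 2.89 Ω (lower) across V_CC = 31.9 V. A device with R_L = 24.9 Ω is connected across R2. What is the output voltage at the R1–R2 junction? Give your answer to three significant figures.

V_out ≈ 1.09 V

First combine the lower leg with the load: R2 ‖ R_L = 2.589 Ω.
Then V_out = V_CC · R2'/(R1 + R2') = 31.9 × 2.589/75.99 = 1.087 V.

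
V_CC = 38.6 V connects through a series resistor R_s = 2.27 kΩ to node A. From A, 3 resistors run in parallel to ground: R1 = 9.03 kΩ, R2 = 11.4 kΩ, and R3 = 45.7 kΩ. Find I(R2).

Parallel bank: R_p = 1/(1/9.03 + 1/11.4 + 1/45.7) = 4.538 kΩ.
Node voltage V_A = V_CC · R_p/(R_s + R_p) = 38.6 × 0.6666 = 25.73 V.
Branch current I = V_A/R2 = 25.73/11.4 = 2.257 mA.

I ≈ 2.26 mA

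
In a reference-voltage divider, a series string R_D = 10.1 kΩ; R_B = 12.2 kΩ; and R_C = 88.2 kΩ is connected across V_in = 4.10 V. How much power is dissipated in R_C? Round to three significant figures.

The common current is I = 4.10/110.5 = 0.03710 mA.
P = I²R = 0.001377 × 88.2 = 0.1214 mW.

P ≈ 0.121 mW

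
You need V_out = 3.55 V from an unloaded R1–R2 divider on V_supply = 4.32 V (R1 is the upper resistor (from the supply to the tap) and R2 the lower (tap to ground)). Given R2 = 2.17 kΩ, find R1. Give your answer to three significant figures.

R1 ≈ 0.471 kΩ

Required fraction k = V_out/V_supply = 0.8218.
Rearranging, R1 = R2·(1−k)/k = 2.17 × 0.2169 = 0.4707 kΩ.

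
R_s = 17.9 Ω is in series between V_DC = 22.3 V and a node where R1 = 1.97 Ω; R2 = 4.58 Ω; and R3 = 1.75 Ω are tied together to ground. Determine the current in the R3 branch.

I ≈ 0.526 A

Parallel bank: R_p = 1/(1/1.97 + 1/4.58 + 1/1.75) = 0.7708 Ω.
Node voltage V_A = V_DC · R_p/(R_s + R_p) = 22.3 × 0.04128 = 0.9206 V.
I(R3) = V_A / R3 = 0.9206/1.75 = 0.5261 A.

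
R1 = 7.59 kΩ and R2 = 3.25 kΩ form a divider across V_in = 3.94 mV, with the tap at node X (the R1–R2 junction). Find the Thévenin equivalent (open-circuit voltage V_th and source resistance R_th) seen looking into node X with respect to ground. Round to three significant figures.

With X open, the divider is unloaded: V_th = 3.94 × 3.25/10.84 = 1.181 mV.
Zeroing V_in shorts the top of R1 to ground, so R_th = R1 ‖ R2 = 2.276 kΩ.

V_th ≈ 1.18 mV, R_th ≈ 2.28 kΩ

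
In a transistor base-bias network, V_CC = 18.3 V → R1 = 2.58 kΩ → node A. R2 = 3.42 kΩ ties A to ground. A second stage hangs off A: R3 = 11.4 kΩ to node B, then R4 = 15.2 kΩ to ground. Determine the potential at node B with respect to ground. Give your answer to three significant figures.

Node A sees R2 in parallel with the series input of stage 2, R3 + R4 = 26.60 kΩ.
Effective lower resistance at A: R2 ‖ 26.60 = 3.030 kΩ.
So V_A = 18.3 × 0.5401 = 9.885 V.
V_B = V_A × 0.5714 = 5.648 V.

V_B ≈ 5.65 V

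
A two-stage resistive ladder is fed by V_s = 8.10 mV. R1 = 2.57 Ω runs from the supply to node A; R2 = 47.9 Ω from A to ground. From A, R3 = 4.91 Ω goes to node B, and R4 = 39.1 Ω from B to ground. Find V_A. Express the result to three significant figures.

The second stage (R3 + R4 = 44.01 Ω) loads node A in parallel with R2.
R2 ‖ (R3+R4) = 22.94 Ω.
V_A = 8.10 × 22.94/(2.57 + 22.94) = 7.284 mV.

V_A ≈ 7.28 mV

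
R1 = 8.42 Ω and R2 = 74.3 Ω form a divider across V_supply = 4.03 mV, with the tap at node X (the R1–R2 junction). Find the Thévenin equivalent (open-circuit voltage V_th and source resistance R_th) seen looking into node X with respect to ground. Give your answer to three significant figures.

With X open, the divider is unloaded: V_th = 4.03 × 74.3/82.72 = 3.620 mV.
With V_supply suppressed (replaced by a short), R_th = R1 ‖ R2 = (8.420 × 74.3)/(8.420 + 74.3) = 7.563 Ω.

V_th ≈ 3.62 mV, R_th ≈ 7.56 Ω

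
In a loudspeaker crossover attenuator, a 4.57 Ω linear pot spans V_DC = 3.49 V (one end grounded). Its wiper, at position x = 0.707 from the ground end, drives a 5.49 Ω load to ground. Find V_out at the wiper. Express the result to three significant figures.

V_out ≈ 2.10 V

Split the track: R_lower = x·R_p = 3.231 Ω, R_upper = (1−x)·R_p = 1.339 Ω.
Lower segment in parallel with the load: 3.231 ‖ 5.49 = 2.034 Ω.
Loaded-divider output: V_out = 3.49 × 0.6030 = 2.105 V.
(Unloaded: V_out = x·V_DC = 2.47 V.)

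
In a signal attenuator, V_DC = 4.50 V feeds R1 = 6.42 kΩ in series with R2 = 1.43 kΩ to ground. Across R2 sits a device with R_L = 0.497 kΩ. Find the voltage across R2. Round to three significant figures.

V_out ≈ 0.244 V

The load sits in parallel with R2, giving an effective lower resistance R2' = R2·R_L/(R2+R_L) = 0.3688 kΩ.
Voltage divider with the loaded lower leg: V_out = 4.50 × 0.3688/(6.42 + 0.3688) = 4.50 × 0.05433 = 0.2445 V.
(Unloaded it would be 0.820 V; the load pulls it down.)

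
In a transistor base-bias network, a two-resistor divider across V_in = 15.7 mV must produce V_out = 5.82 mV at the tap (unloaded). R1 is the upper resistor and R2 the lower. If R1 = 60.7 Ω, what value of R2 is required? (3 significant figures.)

V_out/V_in = R2/(R1+R2) = 0.3707.
R2 = R1 · 0.3707/(1 − 0.3707) = 35.76 Ω.

R2 ≈ 35.8 Ω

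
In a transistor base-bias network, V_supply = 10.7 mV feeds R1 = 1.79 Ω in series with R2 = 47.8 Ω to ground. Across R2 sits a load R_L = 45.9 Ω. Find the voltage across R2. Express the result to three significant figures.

V_out ≈ 9.94 mV

First combine the lower leg with the load: R2 ‖ R_L = 23.42 Ω.
Voltage divider with the loaded lower leg: V_out = 10.7 × 23.42/(1.79 + 23.42) = 10.7 × 0.9290 = 9.940 mV.
(Unloaded it would be 10.3 mV; the load pulls it down.)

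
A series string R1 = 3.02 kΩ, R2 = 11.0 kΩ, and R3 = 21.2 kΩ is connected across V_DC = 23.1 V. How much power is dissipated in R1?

ΣR = 35.22 kΩ → I = 23.1/35.22 = 0.6559 mA.
V(R1) = I·R = 1.981 V; P = V·I = 1.981 × 0.6559 = 1.299 mW.

P ≈ 1.30 mW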